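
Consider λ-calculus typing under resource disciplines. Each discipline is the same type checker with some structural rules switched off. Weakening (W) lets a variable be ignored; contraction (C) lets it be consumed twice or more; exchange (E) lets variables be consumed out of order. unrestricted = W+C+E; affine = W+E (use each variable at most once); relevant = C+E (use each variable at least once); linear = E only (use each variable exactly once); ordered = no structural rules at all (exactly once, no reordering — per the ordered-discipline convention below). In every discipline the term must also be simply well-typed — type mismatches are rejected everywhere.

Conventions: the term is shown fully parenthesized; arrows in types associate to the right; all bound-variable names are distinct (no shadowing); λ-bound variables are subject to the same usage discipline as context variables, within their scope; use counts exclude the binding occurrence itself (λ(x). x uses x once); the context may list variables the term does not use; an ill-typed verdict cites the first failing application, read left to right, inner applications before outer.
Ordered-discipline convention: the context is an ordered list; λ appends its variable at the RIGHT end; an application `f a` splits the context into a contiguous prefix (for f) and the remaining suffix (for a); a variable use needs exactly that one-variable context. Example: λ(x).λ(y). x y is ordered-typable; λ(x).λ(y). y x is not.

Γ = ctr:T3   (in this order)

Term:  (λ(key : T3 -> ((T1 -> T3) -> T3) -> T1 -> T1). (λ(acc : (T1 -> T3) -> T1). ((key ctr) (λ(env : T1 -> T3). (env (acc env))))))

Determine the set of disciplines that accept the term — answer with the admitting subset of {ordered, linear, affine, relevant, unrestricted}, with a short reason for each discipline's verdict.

admitted in: relevant, unrestricted
variable uses: ctr: 1×, key (bound): 1×, acc (bound): 1×, env (bound): 2×
order of uses: key, ctr, env, acc, env
typing: ✓ — (T3 -> ((T1 -> T3) -> T3) -> T1 -> T1) -> ((T1 -> T3) -> T1) -> T1 -> T1
ordered: ✗, env ×2 used more than once (contraction)
linear: ✗, env ×2 used more than once (contraction)
affine: ✗, env ×2 used more than once (contraction)
relevant: ✓, ctr, key, acc, env: all used, weakening unneeded
unrestricted: ✓, type-checks ((T3 -> ((T1 -> T3) -> T3) -> T1 -> T1) -> ((T1 -> T3) -> T1) -> T1 -> T1) and nothing is barred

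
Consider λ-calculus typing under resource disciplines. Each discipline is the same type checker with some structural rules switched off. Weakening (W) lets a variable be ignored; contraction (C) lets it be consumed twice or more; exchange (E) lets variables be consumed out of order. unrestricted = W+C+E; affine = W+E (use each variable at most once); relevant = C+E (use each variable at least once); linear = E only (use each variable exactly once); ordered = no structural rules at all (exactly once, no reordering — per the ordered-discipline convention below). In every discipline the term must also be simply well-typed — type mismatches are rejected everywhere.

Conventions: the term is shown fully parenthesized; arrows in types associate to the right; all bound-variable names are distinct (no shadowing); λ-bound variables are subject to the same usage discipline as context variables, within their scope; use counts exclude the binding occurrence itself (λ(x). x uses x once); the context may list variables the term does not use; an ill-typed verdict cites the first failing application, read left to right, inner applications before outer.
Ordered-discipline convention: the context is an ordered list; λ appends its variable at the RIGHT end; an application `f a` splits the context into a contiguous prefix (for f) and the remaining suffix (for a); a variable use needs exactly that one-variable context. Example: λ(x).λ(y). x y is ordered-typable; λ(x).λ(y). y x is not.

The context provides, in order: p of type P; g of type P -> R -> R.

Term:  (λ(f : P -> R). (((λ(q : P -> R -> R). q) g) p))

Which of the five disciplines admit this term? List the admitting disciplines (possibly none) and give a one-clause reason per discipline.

admitted in: affine, unrestricted
use counts: p=1, g=1, f [bound]=0, q [bound]=1
left-to-right use order: q, g, p
typing: ✓ — (P -> R) -> R -> R
ordered: ✗ — needs weakening: f unused
linear: ✗ — needs weakening: f unused
affine: ✓ — no duplicate uses among p, g, f, q
relevant: ✗ — needs weakening: f unused
unrestricted: ✓ — well-typed at (P -> R) -> R -> R; no restrictions here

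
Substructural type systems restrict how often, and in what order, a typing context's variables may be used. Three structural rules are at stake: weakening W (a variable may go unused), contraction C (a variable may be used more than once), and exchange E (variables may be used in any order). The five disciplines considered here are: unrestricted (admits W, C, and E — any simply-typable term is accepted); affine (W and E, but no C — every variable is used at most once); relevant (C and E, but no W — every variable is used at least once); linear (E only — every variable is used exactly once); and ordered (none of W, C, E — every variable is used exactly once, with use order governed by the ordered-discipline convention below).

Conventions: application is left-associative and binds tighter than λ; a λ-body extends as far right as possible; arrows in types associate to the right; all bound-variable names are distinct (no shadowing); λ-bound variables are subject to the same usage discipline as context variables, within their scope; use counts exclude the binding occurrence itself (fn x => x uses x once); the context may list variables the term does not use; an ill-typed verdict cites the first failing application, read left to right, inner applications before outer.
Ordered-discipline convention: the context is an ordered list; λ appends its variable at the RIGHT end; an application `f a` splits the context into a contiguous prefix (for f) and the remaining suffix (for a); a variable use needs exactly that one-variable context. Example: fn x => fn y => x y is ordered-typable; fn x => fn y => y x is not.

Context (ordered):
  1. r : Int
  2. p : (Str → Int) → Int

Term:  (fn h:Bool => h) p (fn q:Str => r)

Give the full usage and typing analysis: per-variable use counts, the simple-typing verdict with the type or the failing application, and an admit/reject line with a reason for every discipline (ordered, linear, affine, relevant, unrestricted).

counts: r ×1; p ×1; h (λ-bound) ×1; q (λ-bound) ×0
left-to-right use order: h, p, r
typing: ill-typed: an argument (Str → Int) → Int mismatches the expected Bool
ordered: ✗, not simply typable
linear: ✗, fails simple typing
affine: ✗, a type mismatch blocks all five
relevant: ✗, the type mismatch rejects it
unrestricted: ✗, not simply typable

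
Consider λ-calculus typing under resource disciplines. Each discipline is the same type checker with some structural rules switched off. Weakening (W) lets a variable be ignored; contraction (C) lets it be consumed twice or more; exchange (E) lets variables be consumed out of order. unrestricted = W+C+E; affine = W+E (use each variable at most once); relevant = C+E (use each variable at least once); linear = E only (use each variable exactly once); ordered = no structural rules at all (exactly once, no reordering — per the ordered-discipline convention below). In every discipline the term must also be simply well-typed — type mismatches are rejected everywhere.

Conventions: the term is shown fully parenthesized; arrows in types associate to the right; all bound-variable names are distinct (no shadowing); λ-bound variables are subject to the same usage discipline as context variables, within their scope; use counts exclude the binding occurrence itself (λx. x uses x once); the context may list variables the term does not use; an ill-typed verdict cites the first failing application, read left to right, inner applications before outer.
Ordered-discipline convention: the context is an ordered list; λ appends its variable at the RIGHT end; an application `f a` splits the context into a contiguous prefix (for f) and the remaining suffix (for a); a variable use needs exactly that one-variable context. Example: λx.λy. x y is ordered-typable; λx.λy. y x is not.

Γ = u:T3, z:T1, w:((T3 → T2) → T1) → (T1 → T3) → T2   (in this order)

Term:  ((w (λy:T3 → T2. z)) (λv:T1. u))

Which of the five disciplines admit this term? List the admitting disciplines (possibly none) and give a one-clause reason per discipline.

admitted by: affine, unrestricted
use counts: u: 1×, z: 1×, w: 1×, y [bound]: 0×, v [bound]: 0×
left-to-right use order: w, z, u
typing: well-typed at T2
ordered: ✗, unused: y, v — weakening required
linear: ✗, unused: y, v — weakening required
affine: ✓, at most one use each (u, z, w, y, v)
relevant: ✗, unused: y, v — weakening required
unrestricted: ✓, type-checks (T2) and nothing is barred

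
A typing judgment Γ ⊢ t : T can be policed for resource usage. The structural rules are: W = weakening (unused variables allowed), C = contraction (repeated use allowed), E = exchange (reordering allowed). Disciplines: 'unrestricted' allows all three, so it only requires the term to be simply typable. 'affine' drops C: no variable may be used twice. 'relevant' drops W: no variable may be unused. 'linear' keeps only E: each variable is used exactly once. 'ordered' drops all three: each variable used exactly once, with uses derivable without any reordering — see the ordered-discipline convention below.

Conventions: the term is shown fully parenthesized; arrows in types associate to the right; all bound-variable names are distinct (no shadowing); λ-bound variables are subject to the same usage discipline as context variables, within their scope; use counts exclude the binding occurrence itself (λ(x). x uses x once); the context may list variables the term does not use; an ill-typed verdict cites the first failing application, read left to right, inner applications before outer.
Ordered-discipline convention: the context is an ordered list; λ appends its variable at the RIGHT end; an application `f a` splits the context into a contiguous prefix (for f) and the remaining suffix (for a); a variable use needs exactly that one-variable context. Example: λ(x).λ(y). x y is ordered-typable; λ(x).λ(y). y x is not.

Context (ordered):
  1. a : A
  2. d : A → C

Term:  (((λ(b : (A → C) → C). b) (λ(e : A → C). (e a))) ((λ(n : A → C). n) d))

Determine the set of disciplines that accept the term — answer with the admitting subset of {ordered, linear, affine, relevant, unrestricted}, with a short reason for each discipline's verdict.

admitting disciplines: linear, affine, relevant, unrestricted
use counts: a: 1×; d: 1×; b (λ-bound): 1×; e (λ-bound): 1×; n (λ-bound): 1×
left-to-right use order: b, e, a, n, d
typing: ✓ — C
ordered ✗ (no contiguous prefix/suffix split fits b, e, a, n, d)
linear ✓ (single use per variable (a, d, b, e, n))
affine ✓ (at most one use each (a, d, b, e, n))
relevant ✓ (none of a, d, b, e, n goes unused)
unrestricted ✓ (typability at C is all that's needed)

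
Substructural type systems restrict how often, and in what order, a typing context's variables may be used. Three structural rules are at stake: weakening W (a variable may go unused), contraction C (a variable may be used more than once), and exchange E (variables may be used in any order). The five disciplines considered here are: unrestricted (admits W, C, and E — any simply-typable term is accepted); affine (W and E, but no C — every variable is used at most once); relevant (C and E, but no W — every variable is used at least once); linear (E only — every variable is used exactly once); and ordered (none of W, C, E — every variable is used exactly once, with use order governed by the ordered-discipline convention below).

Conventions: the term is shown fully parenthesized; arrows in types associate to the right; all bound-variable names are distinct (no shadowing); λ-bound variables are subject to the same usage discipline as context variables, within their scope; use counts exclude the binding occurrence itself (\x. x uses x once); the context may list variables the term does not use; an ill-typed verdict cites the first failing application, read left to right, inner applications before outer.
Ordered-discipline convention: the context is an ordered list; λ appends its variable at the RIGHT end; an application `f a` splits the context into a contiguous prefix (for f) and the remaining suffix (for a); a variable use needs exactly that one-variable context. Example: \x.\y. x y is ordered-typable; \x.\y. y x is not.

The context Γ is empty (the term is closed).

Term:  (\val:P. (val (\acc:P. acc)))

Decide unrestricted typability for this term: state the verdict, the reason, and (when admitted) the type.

no — the type mismatch rejects it
counts: val (λ-bound)=1; acc (λ-bound)=1
left-to-right use order: val, acc
typing: ill-typed: non-function type P applied to an argument
across the five disciplines: ordered ✗ | linear ✗ | affine ✗ | relevant ✗ | unrestricted ✗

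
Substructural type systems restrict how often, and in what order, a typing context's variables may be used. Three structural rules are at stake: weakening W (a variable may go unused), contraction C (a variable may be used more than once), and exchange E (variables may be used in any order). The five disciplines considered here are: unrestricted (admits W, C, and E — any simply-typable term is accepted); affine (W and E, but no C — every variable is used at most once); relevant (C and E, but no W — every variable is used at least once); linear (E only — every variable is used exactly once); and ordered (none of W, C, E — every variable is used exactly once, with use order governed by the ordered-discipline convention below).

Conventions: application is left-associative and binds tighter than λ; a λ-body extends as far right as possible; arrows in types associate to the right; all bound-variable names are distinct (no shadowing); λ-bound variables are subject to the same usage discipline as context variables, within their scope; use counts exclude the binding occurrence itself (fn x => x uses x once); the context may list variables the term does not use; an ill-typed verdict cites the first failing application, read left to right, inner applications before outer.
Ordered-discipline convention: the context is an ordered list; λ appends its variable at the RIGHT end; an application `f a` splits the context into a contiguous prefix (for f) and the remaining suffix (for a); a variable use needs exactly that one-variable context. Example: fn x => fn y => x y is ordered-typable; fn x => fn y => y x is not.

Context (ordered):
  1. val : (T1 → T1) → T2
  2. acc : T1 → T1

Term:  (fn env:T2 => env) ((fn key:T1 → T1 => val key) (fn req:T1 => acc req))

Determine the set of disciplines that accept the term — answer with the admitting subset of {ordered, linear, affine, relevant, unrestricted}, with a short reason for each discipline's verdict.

admitted by: ordered, linear, affine, relevant, unrestricted
variable uses: val=1, acc=1, env [bound]=1, key [bound]=1, req [bound]=1
order of uses: env, val, key, acc, req
typing: well-typed at T2
ordered: ✓, single-use (val, acc, env, key, req), ordered derivation ok
linear: ✓, exactly-once usage across val, acc, env, key, req
affine: ✓, no duplicate uses among val, acc, env, key, req
relevant: ✓, every one of val, acc, env, key, req appears
unrestricted: ✓, typability at T2 is all that's needed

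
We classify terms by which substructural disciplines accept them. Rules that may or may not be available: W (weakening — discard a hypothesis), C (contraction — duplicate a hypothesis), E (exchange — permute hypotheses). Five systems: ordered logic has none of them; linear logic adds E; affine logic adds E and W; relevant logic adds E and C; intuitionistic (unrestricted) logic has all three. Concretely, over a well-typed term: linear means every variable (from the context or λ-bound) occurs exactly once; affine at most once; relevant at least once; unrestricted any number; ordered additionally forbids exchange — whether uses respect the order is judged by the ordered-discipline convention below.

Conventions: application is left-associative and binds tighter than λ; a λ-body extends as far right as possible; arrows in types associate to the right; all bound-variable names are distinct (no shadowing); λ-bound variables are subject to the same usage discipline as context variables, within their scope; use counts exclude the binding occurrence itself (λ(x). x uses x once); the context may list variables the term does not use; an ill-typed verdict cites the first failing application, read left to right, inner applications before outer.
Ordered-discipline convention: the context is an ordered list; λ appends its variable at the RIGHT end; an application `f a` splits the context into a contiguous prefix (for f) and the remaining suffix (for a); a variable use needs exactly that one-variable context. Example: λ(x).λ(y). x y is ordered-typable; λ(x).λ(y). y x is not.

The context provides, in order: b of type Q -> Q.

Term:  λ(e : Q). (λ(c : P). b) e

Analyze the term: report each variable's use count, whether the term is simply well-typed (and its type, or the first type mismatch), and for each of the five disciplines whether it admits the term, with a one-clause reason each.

counts: b=1; e (bound)=1; c (bound)=0
uses in reading order: b, e
typing: ill-typed: an application expects P but receives Q
ordered: ✗, a type mismatch blocks all five
linear: ✗, the type mismatch rejects it
affine: ✗, not simply typable
relevant: ✗, fails simple typing
unrestricted: ✗, a type mismatch blocks all five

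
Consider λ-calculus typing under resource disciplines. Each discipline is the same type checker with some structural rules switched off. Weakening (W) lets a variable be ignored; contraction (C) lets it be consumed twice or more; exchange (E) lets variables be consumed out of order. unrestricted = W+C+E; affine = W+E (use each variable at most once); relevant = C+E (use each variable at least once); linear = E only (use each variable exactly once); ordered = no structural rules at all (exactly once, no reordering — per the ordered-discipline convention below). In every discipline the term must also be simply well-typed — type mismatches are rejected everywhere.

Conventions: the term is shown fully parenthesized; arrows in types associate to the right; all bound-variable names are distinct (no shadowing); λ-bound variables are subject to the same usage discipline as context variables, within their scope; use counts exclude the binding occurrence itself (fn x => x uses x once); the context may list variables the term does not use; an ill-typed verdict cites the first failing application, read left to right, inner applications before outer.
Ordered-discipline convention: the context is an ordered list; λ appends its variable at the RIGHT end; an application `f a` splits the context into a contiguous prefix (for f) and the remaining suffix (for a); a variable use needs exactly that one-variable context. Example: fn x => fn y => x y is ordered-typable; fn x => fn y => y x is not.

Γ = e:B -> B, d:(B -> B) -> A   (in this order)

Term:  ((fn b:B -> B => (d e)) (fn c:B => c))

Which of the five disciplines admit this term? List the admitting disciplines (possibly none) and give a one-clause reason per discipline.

admitted in: affine, unrestricted
use counts: e: 1, d: 1, b (λ-bound): 0, c (λ-bound): 1
uses in reading order: d, e, c
typing: ✓ — A
ordered: ✗ — b never used (weakening)
linear: ✗ — b never used (weakening)
affine: ✓ — none of e, d, b, c used more than once
relevant: ✗ — b never used (weakening)
unrestricted: ✓ — typability at A is all that's needed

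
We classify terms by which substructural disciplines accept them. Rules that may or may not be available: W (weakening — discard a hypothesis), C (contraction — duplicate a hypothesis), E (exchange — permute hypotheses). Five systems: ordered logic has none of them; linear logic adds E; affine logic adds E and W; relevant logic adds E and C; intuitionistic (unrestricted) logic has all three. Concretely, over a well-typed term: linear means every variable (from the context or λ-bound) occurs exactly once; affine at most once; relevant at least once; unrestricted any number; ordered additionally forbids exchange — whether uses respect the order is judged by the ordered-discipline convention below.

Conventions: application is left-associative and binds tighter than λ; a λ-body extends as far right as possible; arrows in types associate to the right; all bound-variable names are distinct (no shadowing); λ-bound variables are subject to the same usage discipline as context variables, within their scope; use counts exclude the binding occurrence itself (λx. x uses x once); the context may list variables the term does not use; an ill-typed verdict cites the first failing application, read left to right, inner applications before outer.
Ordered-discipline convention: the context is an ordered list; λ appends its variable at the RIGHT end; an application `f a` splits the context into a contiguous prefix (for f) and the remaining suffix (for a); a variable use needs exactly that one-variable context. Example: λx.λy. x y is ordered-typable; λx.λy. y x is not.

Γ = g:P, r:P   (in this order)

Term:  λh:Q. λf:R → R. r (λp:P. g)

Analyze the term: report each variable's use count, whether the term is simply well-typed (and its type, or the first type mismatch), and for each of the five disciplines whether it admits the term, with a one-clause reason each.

usage: g: 1×; r: 1×; h (bound): 0×; f (bound): 0×; p (bound): 0×
use order (left to right): r, g
typing: ill-typed: non-arrow in function slot: P
ordered ✗ (not simply typable)
linear ✗ (fails simple typing)
affine ✗ (a type mismatch blocks all five)
relevant ✗ (the type mismatch rejects it)
unrestricted ✗ (not simply typable)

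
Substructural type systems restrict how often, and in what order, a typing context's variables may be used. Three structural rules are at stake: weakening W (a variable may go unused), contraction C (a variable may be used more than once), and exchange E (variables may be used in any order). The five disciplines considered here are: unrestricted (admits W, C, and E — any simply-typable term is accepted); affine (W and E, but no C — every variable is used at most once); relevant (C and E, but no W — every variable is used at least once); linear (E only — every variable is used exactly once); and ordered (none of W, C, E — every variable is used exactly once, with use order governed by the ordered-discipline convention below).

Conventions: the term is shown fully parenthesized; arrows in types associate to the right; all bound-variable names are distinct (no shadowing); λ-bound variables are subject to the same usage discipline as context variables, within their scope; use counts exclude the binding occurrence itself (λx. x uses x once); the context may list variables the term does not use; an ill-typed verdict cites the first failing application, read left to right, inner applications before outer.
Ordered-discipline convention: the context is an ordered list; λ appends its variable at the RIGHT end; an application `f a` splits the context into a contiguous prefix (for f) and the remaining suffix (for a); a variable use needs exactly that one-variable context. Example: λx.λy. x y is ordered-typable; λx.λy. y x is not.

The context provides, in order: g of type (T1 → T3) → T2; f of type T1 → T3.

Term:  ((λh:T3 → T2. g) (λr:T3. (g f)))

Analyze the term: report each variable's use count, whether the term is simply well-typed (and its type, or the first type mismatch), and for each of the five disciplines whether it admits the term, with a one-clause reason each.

use counts: g=2, f=1, h (bound)=0, r (bound)=0
left-to-right use order: g, g, f
typing: the term checks, with type (T1 → T3) → T2
ordered: ✗, g ×2 used more than once (contraction); needs weakening: h, r unused
linear: ✗, g ×2 used more than once (contraction); needs weakening: h, r unused
affine: ✗, g ×2 used more than once (contraction)
relevant: ✗, needs weakening: h, r unused
unrestricted: ✓, simply typable at (T1 → T3) → T2; W, C, E all held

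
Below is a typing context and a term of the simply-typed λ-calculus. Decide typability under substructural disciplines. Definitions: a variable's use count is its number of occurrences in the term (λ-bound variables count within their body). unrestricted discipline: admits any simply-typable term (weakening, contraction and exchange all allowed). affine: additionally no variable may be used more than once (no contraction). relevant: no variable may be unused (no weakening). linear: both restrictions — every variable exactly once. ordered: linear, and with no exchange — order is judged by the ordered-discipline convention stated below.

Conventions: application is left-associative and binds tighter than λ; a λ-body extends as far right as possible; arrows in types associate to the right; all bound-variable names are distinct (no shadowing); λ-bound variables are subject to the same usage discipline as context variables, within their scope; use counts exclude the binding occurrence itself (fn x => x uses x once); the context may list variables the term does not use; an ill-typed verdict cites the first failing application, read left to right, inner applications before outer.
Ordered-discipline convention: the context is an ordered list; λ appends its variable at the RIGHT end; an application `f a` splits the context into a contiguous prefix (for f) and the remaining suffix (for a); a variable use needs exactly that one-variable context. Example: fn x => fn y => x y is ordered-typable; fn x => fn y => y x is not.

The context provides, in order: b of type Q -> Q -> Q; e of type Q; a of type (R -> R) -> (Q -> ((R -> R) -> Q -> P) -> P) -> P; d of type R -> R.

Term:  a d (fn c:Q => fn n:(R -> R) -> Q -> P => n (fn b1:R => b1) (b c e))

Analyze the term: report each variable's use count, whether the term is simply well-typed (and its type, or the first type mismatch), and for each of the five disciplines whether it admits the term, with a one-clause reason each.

usage: b ×1, e ×1, a ×1, d ×1, c (bound) ×1, n (bound) ×1, b1 (bound) ×1
uses in reading order: a, d, n, b1, b, c, e
typing: well-typed — term : P
ordered ✗ (no ordered split (uses run a, d, n, b1, b, c, e))
linear ✓ (each of b, e, a, d, c, n, b1 used exactly once)
affine ✓ (no duplicate uses among b, e, a, d, c, n, b1)
relevant ✓ (every one of b, e, a, d, c, n, b1 appears)
unrestricted ✓ (typability at P is all that's needed)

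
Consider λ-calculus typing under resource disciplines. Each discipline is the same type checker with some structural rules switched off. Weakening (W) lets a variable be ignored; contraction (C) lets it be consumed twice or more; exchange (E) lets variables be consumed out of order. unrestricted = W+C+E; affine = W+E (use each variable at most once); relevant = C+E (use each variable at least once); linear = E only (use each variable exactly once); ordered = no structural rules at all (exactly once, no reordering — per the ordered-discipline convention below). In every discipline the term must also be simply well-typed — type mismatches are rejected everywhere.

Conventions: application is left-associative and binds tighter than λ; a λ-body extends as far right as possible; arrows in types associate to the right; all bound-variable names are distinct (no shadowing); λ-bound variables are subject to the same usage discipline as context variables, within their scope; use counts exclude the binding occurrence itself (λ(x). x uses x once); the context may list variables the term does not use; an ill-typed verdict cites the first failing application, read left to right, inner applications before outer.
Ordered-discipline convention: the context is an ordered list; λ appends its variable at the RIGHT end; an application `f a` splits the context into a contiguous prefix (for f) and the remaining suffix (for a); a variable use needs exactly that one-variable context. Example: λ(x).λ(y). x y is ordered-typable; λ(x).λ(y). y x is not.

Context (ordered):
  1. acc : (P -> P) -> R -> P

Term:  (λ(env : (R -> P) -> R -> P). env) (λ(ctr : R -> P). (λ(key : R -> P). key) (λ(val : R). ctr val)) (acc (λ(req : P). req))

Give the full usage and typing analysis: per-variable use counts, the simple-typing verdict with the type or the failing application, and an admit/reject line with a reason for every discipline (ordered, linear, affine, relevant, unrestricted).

use counts: acc: 1×; env (λ-bound): 1×; ctr (λ-bound): 1×; key (λ-bound): 1×; val (λ-bound): 1×; req (λ-bound): 1×
use order (left to right): env, key, ctr, val, acc, req
typing: the term checks, with type R -> P
ordered ✓ (one use each (acc, env, ctr, key, val, req); ordered split holds)
linear ✓ (single use per variable (acc, env, ctr, key, val, req))
affine ✓ (at most one use each (acc, env, ctr, key, val, req))
relevant ✓ (none of acc, env, ctr, key, val, req goes unused)
unrestricted ✓ (typability at R -> P is all that's needed)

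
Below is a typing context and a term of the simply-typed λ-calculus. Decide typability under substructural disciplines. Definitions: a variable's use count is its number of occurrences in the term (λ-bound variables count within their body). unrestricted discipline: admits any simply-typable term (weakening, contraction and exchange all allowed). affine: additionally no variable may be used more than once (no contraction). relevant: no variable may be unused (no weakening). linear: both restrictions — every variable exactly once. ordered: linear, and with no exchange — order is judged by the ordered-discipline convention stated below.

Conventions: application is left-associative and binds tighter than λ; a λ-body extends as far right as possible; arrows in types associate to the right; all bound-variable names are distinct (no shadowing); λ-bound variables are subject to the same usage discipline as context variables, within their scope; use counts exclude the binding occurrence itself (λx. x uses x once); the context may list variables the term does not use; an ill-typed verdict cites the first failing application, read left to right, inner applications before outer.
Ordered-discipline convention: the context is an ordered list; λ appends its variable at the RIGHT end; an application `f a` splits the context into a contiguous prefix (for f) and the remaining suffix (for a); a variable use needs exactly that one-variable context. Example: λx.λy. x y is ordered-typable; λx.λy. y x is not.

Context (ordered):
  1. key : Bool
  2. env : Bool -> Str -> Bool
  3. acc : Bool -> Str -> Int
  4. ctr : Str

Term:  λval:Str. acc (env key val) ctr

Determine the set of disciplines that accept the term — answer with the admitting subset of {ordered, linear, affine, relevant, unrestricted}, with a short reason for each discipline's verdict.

admitted in: linear, affine, relevant, unrestricted
usage: key: 1×, env: 1×, acc: 1×, ctr: 1×, val (λ-bound): 1×
uses in reading order: acc, env, key, val, ctr
typing: well-typed — term : Str -> Int
ordered: ✗ — no ordered split (uses run acc, env, key, val, ctr)
linear: ✓ — exactly-once usage across key, env, acc, ctr, val
affine: ✓ — no duplicate uses among key, env, acc, ctr, val
relevant: ✓ — key, env, acc, ctr, val: all used, weakening unneeded
unrestricted: ✓ — simply typable at Str -> Int; W, C, E all held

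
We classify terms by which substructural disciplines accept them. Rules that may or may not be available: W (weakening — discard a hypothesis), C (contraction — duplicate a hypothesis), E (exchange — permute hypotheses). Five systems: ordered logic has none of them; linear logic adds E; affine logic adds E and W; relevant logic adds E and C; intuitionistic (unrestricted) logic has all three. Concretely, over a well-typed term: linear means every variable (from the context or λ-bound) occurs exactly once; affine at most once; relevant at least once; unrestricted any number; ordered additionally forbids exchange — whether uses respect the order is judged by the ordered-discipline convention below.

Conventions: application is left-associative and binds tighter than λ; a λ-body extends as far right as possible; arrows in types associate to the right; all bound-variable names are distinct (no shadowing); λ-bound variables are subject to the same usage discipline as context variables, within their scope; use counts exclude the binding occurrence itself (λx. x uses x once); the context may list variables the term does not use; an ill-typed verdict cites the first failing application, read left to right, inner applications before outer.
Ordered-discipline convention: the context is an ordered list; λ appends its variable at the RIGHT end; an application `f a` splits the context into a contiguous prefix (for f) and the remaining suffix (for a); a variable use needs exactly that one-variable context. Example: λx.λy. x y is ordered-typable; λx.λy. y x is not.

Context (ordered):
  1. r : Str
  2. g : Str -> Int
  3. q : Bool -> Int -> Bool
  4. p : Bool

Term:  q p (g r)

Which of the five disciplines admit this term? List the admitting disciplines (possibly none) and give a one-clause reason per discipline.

admitted in: linear, affine, relevant, unrestricted
variable uses: r: 1; g: 1; q: 1; p: 1
left-to-right use order: q, p, g, r
typing: ✓ — Bool
ordered: ✗, use order q, p, g, r needs exchange
linear: ✓, r, g, q, p: one use apiece
affine: ✓, r, g, q, p: no repeats, contraction unneeded
relevant: ✓, every one of r, g, q, p appears
unrestricted: ✓, type-checks (Bool) and nothing is barred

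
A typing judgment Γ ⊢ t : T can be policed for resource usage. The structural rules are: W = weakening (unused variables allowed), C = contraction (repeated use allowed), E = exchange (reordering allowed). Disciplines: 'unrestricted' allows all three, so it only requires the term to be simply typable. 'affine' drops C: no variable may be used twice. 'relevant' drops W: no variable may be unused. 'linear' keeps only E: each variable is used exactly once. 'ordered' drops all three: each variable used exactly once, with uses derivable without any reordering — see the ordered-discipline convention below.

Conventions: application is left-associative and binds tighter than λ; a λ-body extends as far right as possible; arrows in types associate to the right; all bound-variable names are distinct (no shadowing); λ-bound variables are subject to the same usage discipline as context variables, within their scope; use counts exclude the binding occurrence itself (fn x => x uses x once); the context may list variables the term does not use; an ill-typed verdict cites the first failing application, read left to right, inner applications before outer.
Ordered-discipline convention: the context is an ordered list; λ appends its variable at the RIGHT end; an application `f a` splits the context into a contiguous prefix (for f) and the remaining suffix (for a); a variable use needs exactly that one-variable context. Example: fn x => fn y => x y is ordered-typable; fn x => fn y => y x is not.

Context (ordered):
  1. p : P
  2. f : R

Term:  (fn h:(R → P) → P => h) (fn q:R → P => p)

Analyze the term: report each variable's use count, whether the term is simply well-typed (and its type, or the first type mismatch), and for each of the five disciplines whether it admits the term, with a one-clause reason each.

variable uses: p=1, f=0, h [bound]=1, q [bound]=0
left-to-right use order: h, p
typing: well-typed — term : (R → P) → P
ordered: ✗, f, q never used (weakening)
linear: ✗, f, q never used (weakening)
affine: ✓, p, f, h, q: no repeats, contraction unneeded
relevant: ✗, f, q never used (weakening)
unrestricted: ✓, well-typed at (R → P) → P; no restrictions here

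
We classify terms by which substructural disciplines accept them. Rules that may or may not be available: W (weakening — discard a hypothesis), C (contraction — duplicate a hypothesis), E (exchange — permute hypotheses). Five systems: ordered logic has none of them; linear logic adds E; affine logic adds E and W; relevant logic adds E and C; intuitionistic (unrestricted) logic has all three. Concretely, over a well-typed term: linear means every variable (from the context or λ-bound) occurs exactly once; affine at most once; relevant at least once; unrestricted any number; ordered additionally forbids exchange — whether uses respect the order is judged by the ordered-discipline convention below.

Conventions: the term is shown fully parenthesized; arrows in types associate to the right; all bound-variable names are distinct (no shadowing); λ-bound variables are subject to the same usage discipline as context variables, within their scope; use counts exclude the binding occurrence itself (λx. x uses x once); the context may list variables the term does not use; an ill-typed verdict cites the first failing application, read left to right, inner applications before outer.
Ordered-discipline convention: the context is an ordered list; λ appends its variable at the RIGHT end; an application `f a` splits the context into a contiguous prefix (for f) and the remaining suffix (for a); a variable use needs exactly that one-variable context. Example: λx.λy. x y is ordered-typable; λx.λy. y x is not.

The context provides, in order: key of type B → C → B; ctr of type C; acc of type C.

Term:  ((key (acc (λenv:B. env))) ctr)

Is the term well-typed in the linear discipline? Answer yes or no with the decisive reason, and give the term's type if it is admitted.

no — fails simple typing
usage: key: 1×; ctr: 1×; acc: 1×; env (λ-bound): 1×
left-to-right use order: key, acc, env, ctr
typing: ill-typed: can't apply a value of type C
all disciplines: ordered ✗ · linear ✗ · affine ✗ · relevant ✗ · unrestricted ✗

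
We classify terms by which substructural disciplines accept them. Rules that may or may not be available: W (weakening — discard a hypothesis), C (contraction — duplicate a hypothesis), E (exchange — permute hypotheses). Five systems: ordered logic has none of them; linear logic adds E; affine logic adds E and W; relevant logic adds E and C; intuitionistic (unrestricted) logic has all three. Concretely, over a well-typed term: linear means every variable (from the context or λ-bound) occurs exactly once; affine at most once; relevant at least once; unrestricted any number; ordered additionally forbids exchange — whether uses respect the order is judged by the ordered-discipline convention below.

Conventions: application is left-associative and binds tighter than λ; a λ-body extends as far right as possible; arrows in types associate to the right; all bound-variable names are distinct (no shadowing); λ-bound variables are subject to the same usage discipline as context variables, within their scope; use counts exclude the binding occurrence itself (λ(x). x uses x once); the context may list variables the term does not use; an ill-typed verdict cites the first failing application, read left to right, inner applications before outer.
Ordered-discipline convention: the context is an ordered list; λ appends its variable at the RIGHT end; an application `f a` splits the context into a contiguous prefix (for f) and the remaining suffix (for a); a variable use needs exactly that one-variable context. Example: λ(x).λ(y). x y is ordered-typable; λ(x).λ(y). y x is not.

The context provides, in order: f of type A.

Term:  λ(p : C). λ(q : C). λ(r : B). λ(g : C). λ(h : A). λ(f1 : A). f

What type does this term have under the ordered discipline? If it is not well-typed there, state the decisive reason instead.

not well-typed under ordered — p, q, r, g, h, f1 left unused
usage: f: 1; p (bound): 0; q (bound): 0; r (bound): 0; g (bound): 0; h (bound): 0; f1 (bound): 0
order of uses: f
typing: well-typed — term : C → C → B → C → A → A → A
across the five disciplines: ordered ✗ · linear ✗ · affine ✓ · relevant ✗ · unrestricted ✓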